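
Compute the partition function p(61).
1121505

p(n) counts ways to write n as a sum of positive integers (order ignored).
Euler's pentagonal recurrence: p(k) = p(k-1) + p(k-2) - p(k-5) - p(k-7) + p(k-12) + p(k-15) - ... (offsets j(3j∓1)/2, signs ++--, p(0)=1, p(<0)=0).
DP table for k = 0..60: p(0)=1, p(1)=1, p(2)=2, p(3)=3, p(4)=5, p(5)=7, p(6)=11, p(7)=15, p(8)=22, p(9)=30, p(10)=42, p(11)=56, p(12)=77, p(13)=101, p(14)=135, p(15)=176, p(16)=231, p(17)=297, p(18)=385, p(19)=490, p(20)=627, p(21)=792, p(22)=1002, p(23)=1255, p(24)=1575, p(25)=1958, p(26)=2436, p(27)=3010, p(28)=3718, p(29)=4565, p(30)=5604, p(31)=6842, p(32)=8349, p(33)=10143, p(34)=12310, p(35)=14883, p(36)=17977, p(37)=21637, p(38)=26015, p(39)=31185, p(40)=37338, p(41)=44583, p(42)=53174, p(43)=63261, p(44)=75175, p(45)=89134, p(46)=105558, p(47)=124754, p(48)=147273, p(49)=173525, p(50)=204226, p(51)=239943, p(52)=281589, p(53)=329931, p(54)=386155, p(55)=451276, p(56)=526823, p(57)=614154, p(58)=715220, p(59)=831820, p(60)=966467.
Final step: p(61) = p(60) + p(59) - p(56) - p(54) + p(49) + p(46) - p(39) - p(35) + p(26) + p(21) - p(10) - p(4)
= 966467 + 831820 - 526823 - 386155 + 173525 + 105558 - 31185 - 14883 + 2436 + 792 - 42 - 5
= 1121505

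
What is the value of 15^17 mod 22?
5

Repeated squaring. Binary of 17 = 10001.
15^1 ≡ 15 (mod 22); 15^2 ≡ 5 (mod 22); 15^4 ≡ 3 (mod 22); 15^8 ≡ 9 (mod 22); 15^16 ≡ 15 (mod 22)
15^17 = 15^1 × 15^16 ≡ 5 (mod 22)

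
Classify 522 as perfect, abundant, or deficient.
abundant

Proper divisors of 522: sum = 1 + 2 + 3 + 6 + 9 + 18 + 29 + 58 + 87 + 174 + 261 = 648
Since 648 > 522, 522 is abundant.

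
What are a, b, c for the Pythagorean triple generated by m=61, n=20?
(3321, 2440, 4121)

Euclid's formula: a = m² - n², b = 2mn, c = m² + n²
m = 61, n = 20
a = 61² - 20² = 3721 - 400 = 3321
b = 2 × 61 × 20 = 2440
c = 61² + 20² = 3721 + 400 = 4121
Verification: 3321² + 2440² = 11029041 + 5953600 = 16982641 = 4121² ✓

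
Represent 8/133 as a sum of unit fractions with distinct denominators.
1/17 + 1/754 + 1/1704794

Greedy algorithm:
8/133: ceiling(133/8) = 17, use 1/17
3/2261: ceiling(2261/3) = 754, use 1/754
1/1704794: ceiling(1704794/1) = 1704794, use 1/1704794
Result: 8/133 = 1/17 + 1/754 + 1/1704794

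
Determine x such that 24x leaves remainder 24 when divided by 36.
x ≡ 1 (mod 3)

gcd(24, 36) = 12, which divides 24, so solutions exist.
Divide through by 12: 2x ≡ 2 (mod 3).
Find 2^(-1) mod 3 by the extended Euclidean algorithm:
3 = 1 × 2 + 1  ⟹  1 = (1)·3 + (-1)·2
So (-1)·2 ≡ 1 (mod 3), i.e. 2^(-1) ≡ -1 ≡ 2 (mod 3).
x ≡ 2 × 2 = 4 ≡ 1 (mod 3).
Check: 24 × 1 = 24 ≡ 24 (mod 36).
x ≡ 1 (mod 3), giving 12 solutions mod 36.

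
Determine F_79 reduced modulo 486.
121

Matrix identity: Q^n = [[F_(n+1), F_n], [F_n, F_(n-1)]] with Q = [[1,1],[1,0]].
n = 79 = 1001111₂. Square-and-multiply, entries mod 486:
Q^1 = [[1,1],[1,0]]
Q^2 = (Q^1)² = [[2,1],[1,1]]
Q^4 = (Q^2)² = [[5,3],[3,2]]
Q^9 = (Q^4)²·Q = [[55,34],[34,21]]
Q^19 = (Q^9)²·Q = [[447,293],[293,154]]
Q^39 = (Q^19)²·Q = [[51,376],[376,161]]
Q^79 = (Q^39)²·Q = [[129,121],[121,8]]
F_79 mod 486 = Q^79[0][1] = 121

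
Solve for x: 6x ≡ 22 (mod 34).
x ≡ 15 (mod 17)

gcd(6, 34) = 2, which divides 22, so solutions exist.
Divide through by 2: 3x ≡ 11 (mod 17).
Find 3^(-1) mod 17 by the extended Euclidean algorithm:
17 = 5 × 3 + 2  ⟹  2 = (1)·17 + (-5)·3
3 = 1 × 2 + 1  ⟹  1 = (-1)·17 + (6)·3
So (6)·3 ≡ 1 (mod 17), i.e. 3^(-1) ≡ 6 (mod 17).
x ≡ 6 × 11 = 66 ≡ 15 (mod 17).
Check: 6 × 15 = 90 ≡ 22 (mod 34).
x ≡ 15 (mod 17), giving 2 solutions mod 34.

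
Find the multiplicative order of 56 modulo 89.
88

89 is prime, so ord(56) divides φ(89) = 88.
Divisors of 88: 1, 2, 4, 8, 11, 22, 44, 88.
Repeated squaring: 56^1 ≡ 56, 56^2 ≡ 21, 56^4 ≡ 85, 56^8 ≡ 16, 56^16 ≡ 78, 56^32 ≡ 32, 56^64 ≡ 45 (mod 89).
Test 56^d mod 89 for each divisor d in increasing order:
56^1 ≡ 56
56^2 ≡ 21
56^4 ≡ 85
56^8 ≡ 16
56^11 = 56^8·56^2·56^1 ≡ 37
56^22 = 56^16·56^4·56^2 ≡ 34
56^44 = 56^32·56^8·56^4 ≡ 88
56^88 = 56^64·56^16·56^8 ≡ 1  ← first divisor giving 1
The order is 88.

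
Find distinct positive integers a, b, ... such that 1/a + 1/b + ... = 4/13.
1/4 + 1/18 + 1/468

Greedy algorithm:
4/13: ceiling(13/4) = 4, use 1/4
3/52: ceiling(52/3) = 18, use 1/18
1/468: ceiling(468/1) = 468, use 1/468
Result: 4/13 = 1/4 + 1/18 + 1/468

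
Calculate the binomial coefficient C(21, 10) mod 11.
1

Using Lucas' theorem:
Write n=21 and k=10 in base 11:
n in base 11: [1, 10]
k in base 11: [0, 10]
C(21,10) mod 11 = ∏ C(n_i, k_i) mod 11
Digit binomials (mod 11): C(1,0) = 1; C(10,10) = 1
Product: 1 × 1 = 1 ≡ 1 (mod 11)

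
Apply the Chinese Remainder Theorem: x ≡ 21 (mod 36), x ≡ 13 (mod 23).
381

Using Chinese Remainder Theorem:
M = 36 × 23 = 828
M1 = 23, M2 = 36
y1 = 23^(-1) mod 36 = 11
y2 = 36^(-1) mod 23 = 16
x = (21×23×11 + 13×36×16) mod 828 = 381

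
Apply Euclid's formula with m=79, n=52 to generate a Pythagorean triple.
(3537, 8216, 8945)

Euclid's formula: a = m² - n², b = 2mn, c = m² + n²
m = 79, n = 52
a = 79² - 52² = 6241 - 2704 = 3537
b = 2 × 79 × 52 = 8216
c = 79² + 52² = 6241 + 2704 = 8945
Verification: 3537² + 8216² = 12510369 + 67502656 = 80013025 = 8945² ✓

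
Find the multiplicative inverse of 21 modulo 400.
381

gcd(21, 400) = 1, so the inverse exists.
Extended Euclidean algorithm on (400, 21):
400 = 19 × 21 + 1  ⟹  1 = (1)·400 + (-19)·21
So (-19)·21 ≡ 1 (mod 400), i.e. 21^(-1) ≡ -19 ≡ 381 (mod 400).
Check: 21 × 381 = 8001 ≡ 1 (mod 400)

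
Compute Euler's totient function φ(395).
312

395 = 5 × 79
φ(n) = n × ∏(1 - 1/p) for each prime p dividing n
φ(395) = 395 × (1 - 1/5) × (1 - 1/79) = 312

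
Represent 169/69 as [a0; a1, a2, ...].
[2; 2, 4, 2, 3]

Euclidean algorithm steps:
169 = 2 × 69 + 31
69 = 2 × 31 + 7
31 = 4 × 7 + 3
7 = 2 × 3 + 1
3 = 3 × 1 + 0
Continued fraction: [2; 2, 4, 2, 3]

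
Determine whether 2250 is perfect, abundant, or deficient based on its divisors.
abundant

Proper divisors of 2250: sum = 1 + 2 + 3 + 5 + 6 + 9 + 10 + 15 + ... + 375 + 450 + 750 + 1125 (23 divisors) = 3834
Since 3834 > 2250, 2250 is abundant.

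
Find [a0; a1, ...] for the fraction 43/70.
[0; 1, 1, 1, 1, 2, 5]

Euclidean algorithm steps:
43 = 0 × 70 + 43
70 = 1 × 43 + 27
43 = 1 × 27 + 16
27 = 1 × 16 + 11
16 = 1 × 11 + 5
11 = 2 × 5 + 1
5 = 5 × 1 + 0
Continued fraction: [0; 1, 1, 1, 1, 2, 5]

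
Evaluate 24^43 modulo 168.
24

Repeated squaring. Binary of 43 = 101011.
24^1 ≡ 24 (mod 168); 24^2 ≡ 72 (mod 168); 24^4 ≡ 144 (mod 168); 24^8 ≡ 72 (mod 168); 24^16 ≡ 144 (mod 168); 24^32 ≡ 72 (mod 168)
24^43 = 24^1 × 24^2 × 24^8 × 24^32 ≡ 24 (mod 168)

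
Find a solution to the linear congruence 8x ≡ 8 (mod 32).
x ≡ 1 (mod 4)

gcd(8, 32) = 8, which divides 8, so solutions exist.
Divide through by 8: x ≡ 1 (mod 4).
The coefficient of x is now 1, so x ≡ 1 (mod 4).
Check: 8 × 1 = 8 ≡ 8 (mod 32).
x ≡ 1 (mod 4), giving 8 solutions mod 32.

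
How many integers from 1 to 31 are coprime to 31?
30

31 = 31
φ(n) = n × ∏(1 - 1/p) for each prime p dividing n
φ(31) = 31 × (1 - 1/31) = 30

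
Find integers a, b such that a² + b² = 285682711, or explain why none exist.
Not possible

Factorization: 285682711 = 41 × 191^3
By Fermat: n is sum of two squares iff every prime p ≡ 3 (mod 4) appears to even power.
Prime(s) ≡ 3 (mod 4) with odd exponent: [(191, 3)]
Therefore 285682711 cannot be expressed as a² + b².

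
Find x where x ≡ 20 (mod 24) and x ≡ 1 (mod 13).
92

Using Chinese Remainder Theorem:
M = 24 × 13 = 312
M1 = 13, M2 = 24
y1 = 13^(-1) mod 24 = 13
y2 = 24^(-1) mod 13 = 6
x = (20×13×13 + 1×24×6) mod 312 = 92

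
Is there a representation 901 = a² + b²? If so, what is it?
1² + 30² (a=1, b=30)

Factorization: 901 = 17 × 53
By Fermat: n is sum of two squares iff every prime p ≡ 3 (mod 4) appears to even power.
All primes ≡ 3 (mod 4) appear to even power.
Search a = 0, 1, 2, … for 901 - a² a perfect square: first hit at a = 1: 901 - 1 = 900 = 30².
901 = 1² + 30² = 1 + 900 ✓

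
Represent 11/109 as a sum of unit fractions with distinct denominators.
1/10 + 1/1090

Greedy algorithm:
11/109: ceiling(109/11) = 10, use 1/10
1/1090: ceiling(1090/1) = 1090, use 1/1090
Result: 11/109 = 1/10 + 1/1090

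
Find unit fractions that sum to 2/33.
1/17 + 1/561

Greedy algorithm:
2/33: ceiling(33/2) = 17, use 1/17
1/561: ceiling(561/1) = 561, use 1/561
Result: 2/33 = 1/17 + 1/561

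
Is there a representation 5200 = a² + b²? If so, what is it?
4² + 72² (a=4, b=72)

Factorization: 5200 = 2^4 × 5^2 × 13
By Fermat: n is sum of two squares iff every prime p ≡ 3 (mod 4) appears to even power.
All primes ≡ 3 (mod 4) appear to even power.
Search a = 0, 1, 2, … for 5200 - a² a perfect square: first hit at a = 4: 5200 - 16 = 5184 = 72².
5200 = 4² + 72² = 16 + 5184 ✓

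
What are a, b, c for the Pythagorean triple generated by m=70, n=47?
(2691, 6580, 7109)

Euclid's formula: a = m² - n², b = 2mn, c = m² + n²
m = 70, n = 47
a = 70² - 47² = 4900 - 2209 = 2691
b = 2 × 70 × 47 = 6580
c = 70² + 47² = 4900 + 2209 = 7109
Verification: 2691² + 6580² = 7241481 + 43296400 = 50537881 = 7109² ✓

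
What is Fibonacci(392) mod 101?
80

Matrix identity: Q^n = [[F_(n+1), F_n], [F_n, F_(n-1)]] with Q = [[1,1],[1,0]].
n = 392 = 110001000₂. Square-and-multiply, entries mod 101:
Q^1 = [[1,1],[1,0]]
Q^3 = (Q^1)²·Q = [[3,2],[2,1]]
Q^6 = (Q^3)² = [[13,8],[8,5]]
Q^12 = (Q^6)² = [[31,43],[43,89]]
Q^24 = (Q^12)² = [[83,9],[9,74]]
Q^49 = (Q^24)²·Q = [[0,1],[1,100]]
Q^98 = (Q^49)² = [[1,100],[100,2]]
Q^196 = (Q^98)² = [[2,98],[98,5]]
Q^392 = (Q^196)² = [[13,80],[80,34]]
F_392 mod 101 = Q^392[0][1] = 80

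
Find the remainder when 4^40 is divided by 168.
88

Repeated squaring. Binary of 40 = 101000.
4^1 ≡ 4 (mod 168); 4^2 ≡ 16 (mod 168); 4^4 ≡ 88 (mod 168); 4^8 ≡ 16 (mod 168); 4^16 ≡ 88 (mod 168); 4^32 ≡ 16 (mod 168)
4^40 = 4^8 × 4^32 ≡ 88 (mod 168)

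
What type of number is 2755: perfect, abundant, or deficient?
deficient

Proper divisors of 2755: sum = 1 + 5 + 19 + 29 + 95 + 145 + 551 = 845
Since 845 < 2755, 2755 is deficient.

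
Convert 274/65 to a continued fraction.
[4; 4, 1, 1, 1, 4]

Euclidean algorithm steps:
274 = 4 × 65 + 14
65 = 4 × 14 + 9
14 = 1 × 9 + 5
9 = 1 × 5 + 4
5 = 1 × 4 + 1
4 = 4 × 1 + 0
Continued fraction: [4; 4, 1, 1, 1, 4]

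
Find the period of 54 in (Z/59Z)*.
58

59 is prime, so ord(54) divides φ(59) = 58.
Divisors of 58: 1, 2, 29, 58.
Repeated squaring: 54^1 ≡ 54, 54^2 ≡ 25, 54^4 ≡ 35, 54^8 ≡ 45, 54^16 ≡ 19, 54^32 ≡ 7 (mod 59).
Test 54^d mod 59 for each divisor d in increasing order:
54^1 ≡ 54
54^2 ≡ 25
54^29 = 54^16·54^8·54^4·54^1 ≡ 58
54^58 = 54^32·54^16·54^8·54^2 ≡ 1  ← first divisor giving 1
The order is 58.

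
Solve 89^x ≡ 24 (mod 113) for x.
57

Baby-step giant-step with step n = ⌈√113⌉ = 11.
Baby steps 89^j mod 113 (j:value) for j=0..10: 0:1, 1:89, 2:11, 3:75, 4:8, 5:34, 6:88, 7:35, 8:64, 9:46, 10:26.
Giant-step multiplier: 89^(-11) ≡ 89^(112-11) = 89^101 ≡ 90 (mod 113).
Giant steps γ_i = 24·90^i mod 113: γ_0=24, γ_1=13, γ_2=40, γ_3=97, γ_4=29, γ_5=11 (in table at j=2).
x = i·n + j = 5·11 + 2 = 57.
Check: 89^57 ≡ 24 (mod 113).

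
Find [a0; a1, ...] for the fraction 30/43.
[0; 1, 2, 3, 4]

Euclidean algorithm steps:
30 = 0 × 43 + 30
43 = 1 × 30 + 13
30 = 2 × 13 + 4
13 = 3 × 4 + 1
4 = 4 × 1 + 0
Continued fraction: [0; 1, 2, 3, 4]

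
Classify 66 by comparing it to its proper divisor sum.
abundant

Proper divisors of 66: sum = 1 + 2 + 3 + 6 + 11 + 22 + 33 = 78
Since 78 > 66, 66 is abundant.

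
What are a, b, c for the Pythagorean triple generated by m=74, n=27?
(4747, 3996, 6205)

Euclid's formula: a = m² - n², b = 2mn, c = m² + n²
m = 74, n = 27
a = 74² - 27² = 5476 - 729 = 4747
b = 2 × 74 × 27 = 3996
c = 74² + 27² = 5476 + 729 = 6205
Verification: 4747² + 3996² = 22534009 + 15968016 = 38502025 = 6205² ✓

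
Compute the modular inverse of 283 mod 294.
187

gcd(283, 294) = 1, so the inverse exists.
Extended Euclidean algorithm on (294, 283):
294 = 1 × 283 + 11  ⟹  11 = (1)·294 + (-1)·283
283 = 25 × 11 + 8  ⟹  8 = (-25)·294 + (26)·283
11 = 1 × 8 + 3  ⟹  3 = (26)·294 + (-27)·283
8 = 2 × 3 + 2  ⟹  2 = (-77)·294 + (80)·283
3 = 1 × 2 + 1  ⟹  1 = (103)·294 + (-107)·283
So (-107)·283 ≡ 1 (mod 294), i.e. 283^(-1) ≡ -107 ≡ 187 (mod 294).
Check: 283 × 187 = 52921 ≡ 1 (mod 294)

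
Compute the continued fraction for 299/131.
[2; 3, 1, 1, 5, 1, 2]

Euclidean algorithm steps:
299 = 2 × 131 + 37
131 = 3 × 37 + 20
37 = 1 × 20 + 17
20 = 1 × 17 + 3
17 = 5 × 3 + 2
3 = 1 × 2 + 1
2 = 2 × 1 + 0
Continued fraction: [2; 3, 1, 1, 5, 1, 2]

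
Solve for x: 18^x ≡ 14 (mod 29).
19

Baby-step giant-step with step n = ⌈√29⌉ = 6.
Baby steps 18^j mod 29 (j:value) for j=0..5: 0:1, 1:18, 2:5, 3:3, 4:25, 5:15.
Giant-step multiplier: 18^(-6) ≡ 18^(28-6) = 18^22 ≡ 13 (mod 29).
Giant steps γ_i = 14·13^i mod 29: γ_0=14, γ_1=8, γ_2=17, γ_3=18 (in table at j=1).
x = i·n + j = 3·6 + 1 = 19.
Check: 18^19 ≡ 14 (mod 29).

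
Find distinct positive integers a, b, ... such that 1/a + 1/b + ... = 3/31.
1/11 + 1/171 + 1/58311

Greedy algorithm:
3/31: ceiling(31/3) = 11, use 1/11
2/341: ceiling(341/2) = 171, use 1/171
1/58311: ceiling(58311/1) = 58311, use 1/58311
Result: 3/31 = 1/11 + 1/171 + 1/58311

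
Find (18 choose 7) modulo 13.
0

Using Lucas' theorem:
Write n=18 and k=7 in base 13:
n in base 13: [1, 5]
k in base 13: [0, 7]
C(18,7) mod 13 = ∏ C(n_i, k_i) mod 13
Digit binomials (mod 13): C(1,0) = 1; C(5,7) = 0 (k_i > n_i)
Product: 1 × 0 = 0 ≡ 0 (mod 13)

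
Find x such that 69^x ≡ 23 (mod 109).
69

Baby-step giant-step with step n = ⌈√109⌉ = 11.
Baby steps 69^j mod 109 (j:value) for j=0..10: 0:1, 1:69, 2:74, 3:92, 4:26, 5:50, 6:71, 7:103, 8:22, 9:101, 10:102.
Giant-step multiplier: 69^(-11) ≡ 69^(108-11) = 69^97 ≡ 51 (mod 109).
Giant steps γ_i = 23·51^i mod 109: γ_0=23, γ_1=83, γ_2=91, γ_3=63, γ_4=52, γ_5=36, γ_6=92 (in table at j=3).
x = i·n + j = 6·11 + 3 = 69.
Check: 69^69 ≡ 23 (mod 109).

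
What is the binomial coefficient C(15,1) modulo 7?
1

Using Lucas' theorem:
Write n=15 and k=1 in base 7:
n in base 7: [2, 1]
k in base 7: [0, 1]
C(15,1) mod 7 = ∏ C(n_i, k_i) mod 7
Digit binomials (mod 7): C(2,0) = 1; C(1,1) = 1
Product: 1 × 1 = 1 ≡ 1 (mod 7)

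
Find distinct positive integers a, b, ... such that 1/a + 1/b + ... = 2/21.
1/11 + 1/231

Greedy algorithm:
2/21: ceiling(21/2) = 11, use 1/11
1/231: ceiling(231/1) = 231, use 1/231
Result: 2/21 = 1/11 + 1/231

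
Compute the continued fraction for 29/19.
[1; 1, 1, 9]

Euclidean algorithm steps:
29 = 1 × 19 + 10
19 = 1 × 10 + 9
10 = 1 × 9 + 1
9 = 9 × 1 + 0
Continued fraction: [1; 1, 1, 9]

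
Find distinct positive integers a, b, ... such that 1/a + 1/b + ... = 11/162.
1/15 + 1/810

Greedy algorithm:
11/162: ceiling(162/11) = 15, use 1/15
1/810: ceiling(810/1) = 810, use 1/810
Result: 11/162 = 1/15 + 1/810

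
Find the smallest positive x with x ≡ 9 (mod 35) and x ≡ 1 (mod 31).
1024

Using Chinese Remainder Theorem:
M = 35 × 31 = 1085
M1 = 31, M2 = 35
y1 = 31^(-1) mod 35 = 26
y2 = 35^(-1) mod 31 = 8
x = (9×31×26 + 1×35×8) mod 1085 = 1024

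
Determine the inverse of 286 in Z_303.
196

gcd(286, 303) = 1, so the inverse exists.
Extended Euclidean algorithm on (303, 286):
303 = 1 × 286 + 17  ⟹  17 = (1)·303 + (-1)·286
286 = 16 × 17 + 14  ⟹  14 = (-16)·303 + (17)·286
17 = 1 × 14 + 3  ⟹  3 = (17)·303 + (-18)·286
14 = 4 × 3 + 2  ⟹  2 = (-84)·303 + (89)·286
3 = 1 × 2 + 1  ⟹  1 = (101)·303 + (-107)·286
So (-107)·286 ≡ 1 (mod 303), i.e. 286^(-1) ≡ -107 ≡ 196 (mod 303).
Check: 286 × 196 = 56056 ≡ 1 (mod 303)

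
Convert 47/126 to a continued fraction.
[0; 2, 1, 2, 7, 2]

Euclidean algorithm steps:
47 = 0 × 126 + 47
126 = 2 × 47 + 32
47 = 1 × 32 + 15
32 = 2 × 15 + 2
15 = 7 × 2 + 1
2 = 2 × 1 + 0
Continued fraction: [0; 2, 1, 2, 7, 2]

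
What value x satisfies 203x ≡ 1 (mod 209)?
174

gcd(203, 209) = 1, so the inverse exists.
Extended Euclidean algorithm on (209, 203):
209 = 1 × 203 + 6  ⟹  6 = (1)·209 + (-1)·203
203 = 33 × 6 + 5  ⟹  5 = (-33)·209 + (34)·203
6 = 1 × 5 + 1  ⟹  1 = (34)·209 + (-35)·203
So (-35)·203 ≡ 1 (mod 209), i.e. 203^(-1) ≡ -35 ≡ 174 (mod 209).
Check: 203 × 174 = 35322 ≡ 1 (mod 209)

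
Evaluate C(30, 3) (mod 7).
0

Using Lucas' theorem:
Write n=30 and k=3 in base 7:
n in base 7: [4, 2]
k in base 7: [0, 3]
C(30,3) mod 7 = ∏ C(n_i, k_i) mod 7
Digit binomials (mod 7): C(4,0) = 1; C(2,3) = 0 (k_i > n_i)
Product: 1 × 0 = 0 ≡ 0 (mod 7)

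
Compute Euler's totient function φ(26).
12

26 = 2 × 13
φ(n) = n × ∏(1 - 1/p) for each prime p dividing n
φ(26) = 26 × (1 - 1/2) × (1 - 1/13) = 12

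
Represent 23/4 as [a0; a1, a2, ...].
[5; 1, 3]

Euclidean algorithm steps:
23 = 5 × 4 + 3
4 = 1 × 3 + 1
3 = 3 × 1 + 0
Continued fraction: [5; 1, 3]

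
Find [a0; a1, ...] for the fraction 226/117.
[1; 1, 13, 1, 1, 1, 2]

Euclidean algorithm steps:
226 = 1 × 117 + 109
117 = 1 × 109 + 8
109 = 13 × 8 + 5
8 = 1 × 5 + 3
5 = 1 × 3 + 2
3 = 1 × 2 + 1
2 = 2 × 1 + 0
Continued fraction: [1; 1, 13, 1, 1, 1, 2]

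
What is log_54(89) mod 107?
18

Baby-step giant-step with step n = ⌈√107⌉ = 11.
Baby steps 54^j mod 107 (j:value) for j=0..10: 0:1, 1:54, 2:27, 3:67, 4:87, 5:97, 6:102, 7:51, 8:79, 9:93, 10:100.
Giant-step multiplier: 54^(-11) ≡ 54^(106-11) = 54^95 ≡ 15 (mod 107).
Giant steps γ_i = 89·15^i mod 107: γ_0=89, γ_1=51 (in table at j=7).
x = i·n + j = 1·11 + 7 = 18.
Check: 54^18 ≡ 89 (mod 107).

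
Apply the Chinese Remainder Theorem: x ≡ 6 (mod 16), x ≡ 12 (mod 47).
294

Using Chinese Remainder Theorem:
M = 16 × 47 = 752
M1 = 47, M2 = 16
y1 = 47^(-1) mod 16 = 15
y2 = 16^(-1) mod 47 = 3
x = (6×47×15 + 12×16×3) mod 752 = 294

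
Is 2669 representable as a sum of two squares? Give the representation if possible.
13² + 50² (a=13, b=50)

Factorization: 2669 = 17 × 157
By Fermat: n is sum of two squares iff every prime p ≡ 3 (mod 4) appears to even power.
All primes ≡ 3 (mod 4) appear to even power.
Search a = 0, 1, 2, … for 2669 - a² a perfect square: first hit at a = 13: 2669 - 169 = 2500 = 50².
2669 = 13² + 50² = 169 + 2500 ✓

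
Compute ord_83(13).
82

83 is prime, so ord(13) divides φ(83) = 82.
Divisors of 82: 1, 2, 41, 82.
Repeated squaring: 13^1 ≡ 13, 13^2 ≡ 3, 13^4 ≡ 9, 13^8 ≡ 81, 13^16 ≡ 4, 13^32 ≡ 16, 13^64 ≡ 7 (mod 83).
Test 13^d mod 83 for each divisor d in increasing order:
13^1 ≡ 13
13^2 ≡ 3
13^41 = 13^32·13^8·13^1 ≡ 82
13^82 = 13^64·13^16·13^2 ≡ 1  ← first divisor giving 1
The order is 82.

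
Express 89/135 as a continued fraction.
[0; 1, 1, 1, 14, 3]

Euclidean algorithm steps:
89 = 0 × 135 + 89
135 = 1 × 89 + 46
89 = 1 × 46 + 43
46 = 1 × 43 + 3
43 = 14 × 3 + 1
3 = 3 × 1 + 0
Continued fraction: [0; 1, 1, 1, 14, 3]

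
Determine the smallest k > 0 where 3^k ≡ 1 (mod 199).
198

199 is prime, so ord(3) divides φ(199) = 198.
Divisors of 198: 1, 2, 3, 6, 9, 11, 18, 22, 33, 66, 99, 198.
Repeated squaring: 3^1 ≡ 3, 3^2 ≡ 9, 3^4 ≡ 81, 3^8 ≡ 193, 3^16 ≡ 36, 3^32 ≡ 102, 3^64 ≡ 56, 3^128 ≡ 151 (mod 199).
Test 3^d mod 199 for each divisor d in increasing order:
3^1 ≡ 3
3^2 ≡ 9
3^3 = 3^2·3^1 ≡ 27
3^6 = 3^4·3^2 ≡ 132
3^9 = 3^8·3^1 ≡ 181
3^11 = 3^8·3^2·3^1 ≡ 37
3^18 = 3^16·3^2 ≡ 125
3^22 = 3^16·3^4·3^2 ≡ 175
3^33 = 3^32·3^1 ≡ 107
3^66 = 3^64·3^2 ≡ 106
3^99 = 3^64·3^32·3^2·3^1 ≡ 198
3^198 = 3^128·3^64·3^4·3^2 ≡ 1  ← first divisor giving 1
The order is 198.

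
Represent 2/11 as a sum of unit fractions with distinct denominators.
1/6 + 1/66

Greedy algorithm:
2/11: ceiling(11/2) = 6, use 1/6
1/66: ceiling(66/1) = 66, use 1/66
Result: 2/11 = 1/6 + 1/66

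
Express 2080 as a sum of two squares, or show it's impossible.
12² + 44² (a=12, b=44)

Factorization: 2080 = 2^5 × 5 × 13
By Fermat: n is sum of two squares iff every prime p ≡ 3 (mod 4) appears to even power.
All primes ≡ 3 (mod 4) appear to even power.
Search a = 0, 1, 2, … for 2080 - a² a perfect square: first hit at a = 12: 2080 - 144 = 1936 = 44².
2080 = 12² + 44² = 144 + 1936 ✓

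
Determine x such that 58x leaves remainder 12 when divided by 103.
x ≡ 89 (mod 103)

gcd(58, 103) = 1, which divides 12, so solutions exist.
Find 58^(-1) mod 103 by the extended Euclidean algorithm:
103 = 1 × 58 + 45  ⟹  45 = (1)·103 + (-1)·58
58 = 1 × 45 + 13  ⟹  13 = (-1)·103 + (2)·58
45 = 3 × 13 + 6  ⟹  6 = (4)·103 + (-7)·58
13 = 2 × 6 + 1  ⟹  1 = (-9)·103 + (16)·58
So (16)·58 ≡ 1 (mod 103), i.e. 58^(-1) ≡ 16 (mod 103).
x ≡ 16 × 12 = 192 ≡ 89 (mod 103).
Check: 58 × 89 = 5162 ≡ 12 (mod 103).
Unique solution: x ≡ 89 (mod 103)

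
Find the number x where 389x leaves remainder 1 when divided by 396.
113

gcd(389, 396) = 1, so the inverse exists.
Extended Euclidean algorithm on (396, 389):
396 = 1 × 389 + 7  ⟹  7 = (1)·396 + (-1)·389
389 = 55 × 7 + 4  ⟹  4 = (-55)·396 + (56)·389
7 = 1 × 4 + 3  ⟹  3 = (56)·396 + (-57)·389
4 = 1 × 3 + 1  ⟹  1 = (-111)·396 + (113)·389
So (113)·389 ≡ 1 (mod 396), i.e. 389^(-1) ≡ 113 (mod 396).
Check: 389 × 113 = 43957 ≡ 1 (mod 396)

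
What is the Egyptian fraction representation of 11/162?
1/15 + 1/810

Greedy algorithm:
11/162: ceiling(162/11) = 15, use 1/15
1/810: ceiling(810/1) = 810, use 1/810
Result: 11/162 = 1/15 + 1/810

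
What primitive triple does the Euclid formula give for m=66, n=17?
(4067, 2244, 4645)

Euclid's formula: a = m² - n², b = 2mn, c = m² + n²
m = 66, n = 17
a = 66² - 17² = 4356 - 289 = 4067
b = 2 × 66 × 17 = 2244
c = 66² + 17² = 4356 + 289 = 4645
Verification: 4067² + 2244² = 16540489 + 5035536 = 21576025 = 4645² ✓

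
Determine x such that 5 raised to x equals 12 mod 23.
20

Baby-step giant-step with step n = ⌈√23⌉ = 5.
Baby steps 5^j mod 23 (j:value) for j=0..4: 0:1, 1:5, 2:2, 3:10, 4:4.
Giant-step multiplier: 5^(-5) ≡ 5^(22-5) = 5^17 ≡ 15 (mod 23).
Giant steps γ_i = 12·15^i mod 23: γ_0=12, γ_1=19, γ_2=9, γ_3=20, γ_4=1 (in table at j=0).
x = i·n + j = 4·5 + 0 = 20.
Check: 5^20 ≡ 12 (mod 23).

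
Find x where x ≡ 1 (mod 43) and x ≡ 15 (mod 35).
1205

Using Chinese Remainder Theorem:
M = 43 × 35 = 1505
M1 = 35, M2 = 43
y1 = 35^(-1) mod 43 = 16
y2 = 43^(-1) mod 35 = 22
x = (1×35×16 + 15×43×22) mod 1505 = 1205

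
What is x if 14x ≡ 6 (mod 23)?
x ≡ 7 (mod 23)

gcd(14, 23) = 1, which divides 6, so solutions exist.
Find 14^(-1) mod 23 by the extended Euclidean algorithm:
23 = 1 × 14 + 9  ⟹  9 = (1)·23 + (-1)·14
14 = 1 × 9 + 5  ⟹  5 = (-1)·23 + (2)·14
9 = 1 × 5 + 4  ⟹  4 = (2)·23 + (-3)·14
5 = 1 × 4 + 1  ⟹  1 = (-3)·23 + (5)·14
So (5)·14 ≡ 1 (mod 23), i.e. 14^(-1) ≡ 5 (mod 23).
x ≡ 5 × 6 = 30 ≡ 7 (mod 23).
Check: 14 × 7 = 98 ≡ 6 (mod 23).
Unique solution: x ≡ 7 (mod 23)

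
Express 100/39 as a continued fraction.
[2; 1, 1, 3, 2, 2]

Euclidean algorithm steps:
100 = 2 × 39 + 22
39 = 1 × 22 + 17
22 = 1 × 17 + 5
17 = 3 × 5 + 2
5 = 2 × 2 + 1
2 = 2 × 1 + 0
Continued fraction: [2; 1, 1, 3, 2, 2]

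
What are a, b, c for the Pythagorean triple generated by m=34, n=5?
(1131, 340, 1181)

Euclid's formula: a = m² - n², b = 2mn, c = m² + n²
m = 34, n = 5
a = 34² - 5² = 1156 - 25 = 1131
b = 2 × 34 × 5 = 340
c = 34² + 5² = 1156 + 25 = 1181
Verification: 1131² + 340² = 1279161 + 115600 = 1394761 = 1181² ✓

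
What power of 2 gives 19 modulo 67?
10

Baby-step giant-step with step n = ⌈√67⌉ = 9.
Baby steps 2^j mod 67 (j:value) for j=0..8: 0:1, 1:2, 2:4, 3:8, 4:16, 5:32, 6:64, 7:61, 8:55.
Giant-step multiplier: 2^(-9) ≡ 2^(66-9) = 2^57 ≡ 53 (mod 67).
Giant steps γ_i = 19·53^i mod 67: γ_0=19, γ_1=2 (in table at j=1).
x = i·n + j = 1·9 + 1 = 10.
Check: 2^10 ≡ 19 (mod 67).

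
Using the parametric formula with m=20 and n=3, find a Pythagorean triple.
(391, 120, 409)

Euclid's formula: a = m² - n², b = 2mn, c = m² + n²
m = 20, n = 3
a = 20² - 3² = 400 - 9 = 391
b = 2 × 20 × 3 = 120
c = 20² + 3² = 400 + 9 = 409
Verification: 391² + 120² = 152881 + 14400 = 167281 = 409² ✓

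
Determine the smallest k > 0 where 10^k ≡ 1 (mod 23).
22

23 is prime, so ord(10) divides φ(23) = 22.
Divisors of 22: 1, 2, 11, 22.
Repeated squaring: 10^1 ≡ 10, 10^2 ≡ 8, 10^4 ≡ 18, 10^8 ≡ 2, 10^16 ≡ 4 (mod 23).
Test 10^d mod 23 for each divisor d in increasing order:
10^1 ≡ 10
10^2 ≡ 8
10^11 = 10^8·10^2·10^1 ≡ 22
10^22 = 10^16·10^4·10^2 ≡ 1  ← first divisor giving 1
The order is 22.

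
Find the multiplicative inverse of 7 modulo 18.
13

gcd(7, 18) = 1, so the inverse exists.
Extended Euclidean algorithm on (18, 7):
18 = 2 × 7 + 4  ⟹  4 = (1)·18 + (-2)·7
7 = 1 × 4 + 3  ⟹  3 = (-1)·18 + (3)·7
4 = 1 × 3 + 1  ⟹  1 = (2)·18 + (-5)·7
So (-5)·7 ≡ 1 (mod 18), i.e. 7^(-1) ≡ -5 ≡ 13 (mod 18).
Check: 7 × 13 = 91 ≡ 1 (mod 18)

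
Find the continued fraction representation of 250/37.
[6; 1, 3, 9]

Euclidean algorithm steps:
250 = 6 × 37 + 28
37 = 1 × 28 + 9
28 = 3 × 9 + 1
9 = 9 × 1 + 0
Continued fraction: [6; 1, 3, 9]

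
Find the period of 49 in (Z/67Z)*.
33

67 is prime, so ord(49) divides φ(67) = 66.
Divisors of 66: 1, 2, 3, 6, 11, 22, 33, 66.
Repeated squaring: 49^1 ≡ 49, 49^2 ≡ 56, 49^4 ≡ 54, 49^8 ≡ 35, 49^16 ≡ 19, 49^32 ≡ 26, 49^64 ≡ 6 (mod 67).
Test 49^d mod 67 for each divisor d in increasing order:
49^1 ≡ 49
49^2 ≡ 56
49^3 = 49^2·49^1 ≡ 64
49^6 = 49^4·49^2 ≡ 9
49^11 = 49^8·49^2·49^1 ≡ 29
49^22 = 49^16·49^4·49^2 ≡ 37
49^33 = 49^32·49^1 ≡ 1  ← first divisor giving 1
The order is 33.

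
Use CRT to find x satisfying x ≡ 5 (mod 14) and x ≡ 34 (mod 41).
75

Using Chinese Remainder Theorem:
M = 14 × 41 = 574
M1 = 41, M2 = 14
y1 = 41^(-1) mod 14 = 13
y2 = 14^(-1) mod 41 = 3
x = (5×41×13 + 34×14×3) mod 574 = 75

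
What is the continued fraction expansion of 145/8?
[18; 8]

Euclidean algorithm steps:
145 = 18 × 8 + 1
8 = 8 × 1 + 0
Continued fraction: [18; 8]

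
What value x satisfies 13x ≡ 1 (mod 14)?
13

gcd(13, 14) = 1, so the inverse exists.
Extended Euclidean algorithm on (14, 13):
14 = 1 × 13 + 1  ⟹  1 = (1)·14 + (-1)·13
So (-1)·13 ≡ 1 (mod 14), i.e. 13^(-1) ≡ -1 ≡ 13 (mod 14).
Check: 13 × 13 = 169 ≡ 1 (mod 14)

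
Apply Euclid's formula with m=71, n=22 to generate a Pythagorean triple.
(4557, 3124, 5525)

Euclid's formula: a = m² - n², b = 2mn, c = m² + n²
m = 71, n = 22
a = 71² - 22² = 5041 - 484 = 4557
b = 2 × 71 × 22 = 3124
c = 71² + 22² = 5041 + 484 = 5525
Verification: 4557² + 3124² = 20766249 + 9759376 = 30525625 = 5525² ✓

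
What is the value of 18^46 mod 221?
103

Repeated squaring. Binary of 46 = 101110.
18^1 ≡ 18 (mod 221); 18^2 ≡ 103 (mod 221); 18^4 ≡ 1 (mod 221); 18^8 ≡ 1 (mod 221); 18^16 ≡ 1 (mod 221); 18^32 ≡ 1 (mod 221)
18^46 = 18^2 × 18^4 × 18^8 × 18^32 ≡ 103 (mod 221)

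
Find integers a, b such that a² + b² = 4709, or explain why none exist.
22² + 65² (a=22, b=65)

Factorization: 4709 = 17 × 277
By Fermat: n is sum of two squares iff every prime p ≡ 3 (mod 4) appears to even power.
All primes ≡ 3 (mod 4) appear to even power.
Search a = 0, 1, 2, … for 4709 - a² a perfect square: first hit at a = 22: 4709 - 484 = 4225 = 65².
4709 = 22² + 65² = 484 + 4225 ✓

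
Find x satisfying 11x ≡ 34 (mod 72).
x ≡ 62 (mod 72)

gcd(11, 72) = 1, which divides 34, so solutions exist.
Find 11^(-1) mod 72 by the extended Euclidean algorithm:
72 = 6 × 11 + 6  ⟹  6 = (1)·72 + (-6)·11
11 = 1 × 6 + 5  ⟹  5 = (-1)·72 + (7)·11
6 = 1 × 5 + 1  ⟹  1 = (2)·72 + (-13)·11
So (-13)·11 ≡ 1 (mod 72), i.e. 11^(-1) ≡ -13 ≡ 59 (mod 72).
x ≡ 59 × 34 = 2006 ≡ 62 (mod 72).
Check: 11 × 62 = 682 ≡ 34 (mod 72).
Unique solution: x ≡ 62 (mod 72)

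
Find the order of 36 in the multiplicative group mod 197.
7

197 is prime, so ord(36) divides φ(197) = 196.
Divisors of 196: 1, 2, 4, 7, 14, 28, 49, 98, 196.
Repeated squaring: 36^1 ≡ 36, 36^2 ≡ 114, 36^4 ≡ 191, 36^8 ≡ 36, 36^16 ≡ 114, 36^32 ≡ 191, 36^64 ≡ 36, 36^128 ≡ 114 (mod 197).
Test 36^d mod 197 for each divisor d in increasing order:
36^1 ≡ 36
36^2 ≡ 114
36^4 ≡ 191
36^7 = 36^4·36^2·36^1 ≡ 1  ← first divisor giving 1
The order is 7.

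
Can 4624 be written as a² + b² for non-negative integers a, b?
0² + 68² (a=0, b=68)

Factorization: 4624 = 2^4 × 17^2
By Fermat: n is sum of two squares iff every prime p ≡ 3 (mod 4) appears to even power.
All primes ≡ 3 (mod 4) appear to even power.
Search a = 0, 1, 2, … for 4624 - a² a perfect square: first hit at a = 0: 4624 - 0 = 4624 = 68².
4624 = 0² + 68² = 0 + 4624 ✓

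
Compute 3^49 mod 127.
75

Repeated squaring. Binary of 49 = 110001.
3^1 ≡ 3 (mod 127); 3^2 ≡ 9 (mod 127); 3^4 ≡ 81 (mod 127); 3^8 ≡ 84 (mod 127); 3^16 ≡ 71 (mod 127); 3^32 ≡ 88 (mod 127)
3^49 = 3^1 × 3^16 × 3^32 ≡ 75 (mod 127)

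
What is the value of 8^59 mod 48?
32

Repeated squaring. Binary of 59 = 111011.
8^1 ≡ 8 (mod 48); 8^2 ≡ 16 (mod 48); 8^4 ≡ 16 (mod 48); 8^8 ≡ 16 (mod 48); 8^16 ≡ 16 (mod 48); 8^32 ≡ 16 (mod 48)
8^59 = 8^1 × 8^2 × 8^8 × 8^16 × 8^32 ≡ 32 (mod 48)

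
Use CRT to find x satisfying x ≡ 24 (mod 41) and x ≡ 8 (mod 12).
188

Using Chinese Remainder Theorem:
M = 41 × 12 = 492
M1 = 12, M2 = 41
y1 = 12^(-1) mod 41 = 24
y2 = 41^(-1) mod 12 = 5
x = (24×12×24 + 8×41×5) mod 492 = 188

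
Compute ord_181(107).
20

181 is prime, so ord(107) divides φ(181) = 180.
Divisors of 180: 1, 2, 3, 4, 5, 6, 9, 10, 12, 15, 18, 20, 30, 36, 45, 60, 90, 180.
Repeated squaring: 107^1 ≡ 107, 107^2 ≡ 46, 107^4 ≡ 125, 107^8 ≡ 59, 107^16 ≡ 42, 107^32 ≡ 135, 107^64 ≡ 125, 107^128 ≡ 59 (mod 181).
Test 107^d mod 181 for each divisor d in increasing order:
107^1 ≡ 107
107^2 ≡ 46
107^3 = 107^2·107^1 ≡ 35
107^4 ≡ 125
107^5 = 107^4·107^1 ≡ 162
107^6 = 107^4·107^2 ≡ 139
107^9 = 107^8·107^1 ≡ 159
107^10 = 107^8·107^2 ≡ 180
107^12 = 107^8·107^4 ≡ 135
107^15 = 107^8·107^4·107^2·107^1 ≡ 19
107^18 = 107^16·107^2 ≡ 122
107^20 = 107^16·107^4 ≡ 1  ← first divisor giving 1
The order is 20.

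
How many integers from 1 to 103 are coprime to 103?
102

103 = 103
φ(n) = n × ∏(1 - 1/p) for each prime p dividing n
φ(103) = 103 × (1 - 1/103) = 102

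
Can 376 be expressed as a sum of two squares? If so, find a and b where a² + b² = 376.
Not possible

Factorization: 376 = 2^3 × 47
By Fermat: n is sum of two squares iff every prime p ≡ 3 (mod 4) appears to even power.
Prime(s) ≡ 3 (mod 4) with odd exponent: [(47, 1)]
Therefore 376 cannot be expressed as a² + b².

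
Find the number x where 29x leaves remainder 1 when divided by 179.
142

gcd(29, 179) = 1, so the inverse exists.
Extended Euclidean algorithm on (179, 29):
179 = 6 × 29 + 5  ⟹  5 = (1)·179 + (-6)·29
29 = 5 × 5 + 4  ⟹  4 = (-5)·179 + (31)·29
5 = 1 × 4 + 1  ⟹  1 = (6)·179 + (-37)·29
So (-37)·29 ≡ 1 (mod 179), i.e. 29^(-1) ≡ -37 ≡ 142 (mod 179).
Check: 29 × 142 = 4118 ≡ 1 (mod 179)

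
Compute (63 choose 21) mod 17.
6

Using Lucas' theorem:
Write n=63 and k=21 in base 17:
n in base 17: [3, 12]
k in base 17: [1, 4]
C(63,21) mod 17 = ∏ C(n_i, k_i) mod 17
Digit binomials (mod 17): C(3,1) = 3; C(12,4) = 495 ≡ 2
Product: 3 × 2 = 6 ≡ 6 (mod 17)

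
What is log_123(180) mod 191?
50

Baby-step giant-step with step n = ⌈√191⌉ = 14.
Baby steps 123^j mod 191 (j:value) for j=0..13: 0:1, 1:123, 2:40, 3:145, 4:72, 5:70, 6:15, 7:126, 8:27, 9:74, 10:125, 11:95, 12:34, 13:171.
Giant-step multiplier: 123^(-14) ≡ 123^(190-14) = 123^176 ≡ 108 (mod 191).
Giant steps γ_i = 180·108^i mod 191: γ_0=180, γ_1=149, γ_2=48, γ_3=27 (in table at j=8).
x = i·n + j = 3·14 + 8 = 50.
Check: 123^50 ≡ 180 (mod 191).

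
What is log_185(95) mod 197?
19

Baby-step giant-step with step n = ⌈√197⌉ = 15.
Baby steps 185^j mod 197 (j:value) for j=0..14: 0:1, 1:185, 2:144, 3:45, 4:51, 5:176, 6:55, 7:128, 8:40, 9:111, 10:47, 11:27, 12:70, 13:145, 14:33.
Giant-step multiplier: 185^(-15) ≡ 185^(196-15) = 185^181 ≡ 98 (mod 197).
Giant steps γ_i = 95·98^i mod 197: γ_0=95, γ_1=51 (in table at j=4).
x = i·n + j = 1·15 + 4 = 19.
Check: 185^19 ≡ 95 (mod 197).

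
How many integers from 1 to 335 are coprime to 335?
264

335 = 5 × 67
φ(n) = n × ∏(1 - 1/p) for each prime p dividing n
φ(335) = 335 × (1 - 1/5) × (1 - 1/67) = 264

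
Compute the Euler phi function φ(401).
400

401 = 401
φ(n) = n × ∏(1 - 1/p) for each prime p dividing n
φ(401) = 401 × (1 - 1/401) = 400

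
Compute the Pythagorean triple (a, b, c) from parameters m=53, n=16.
(2553, 1696, 3065)

Euclid's formula: a = m² - n², b = 2mn, c = m² + n²
m = 53, n = 16
a = 53² - 16² = 2809 - 256 = 2553
b = 2 × 53 × 16 = 1696
c = 53² + 16² = 2809 + 256 = 3065
Verification: 2553² + 1696² = 6517809 + 2876416 = 9394225 = 3065² ✓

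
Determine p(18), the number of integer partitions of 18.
385

p(n) counts ways to write n as a sum of positive integers (order ignored).
Euler's pentagonal recurrence: p(k) = p(k-1) + p(k-2) - p(k-5) - p(k-7) + p(k-12) + p(k-15) - ... (offsets j(3j∓1)/2, signs ++--, p(0)=1, p(<0)=0).
DP table for k = 0..17: p(0)=1, p(1)=1, p(2)=2, p(3)=3, p(4)=5, p(5)=7, p(6)=11, p(7)=15, p(8)=22, p(9)=30, p(10)=42, p(11)=56, p(12)=77, p(13)=101, p(14)=135, p(15)=176, p(16)=231, p(17)=297.
Final step: p(18) = p(17) + p(16) - p(13) - p(11) + p(6) + p(3)
= 297 + 231 - 101 - 56 + 11 + 3
= 385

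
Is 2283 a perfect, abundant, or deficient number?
deficient

Proper divisors of 2283: sum = 1 + 3 + 761 = 765
Since 765 < 2283, 2283 is deficient.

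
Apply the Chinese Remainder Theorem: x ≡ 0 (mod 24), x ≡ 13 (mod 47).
624

Using Chinese Remainder Theorem:
M = 24 × 47 = 1128
M1 = 47, M2 = 24
y1 = 47^(-1) mod 24 = 23
y2 = 24^(-1) mod 47 = 2
x = (0×47×23 + 13×24×2) mod 1128 = 624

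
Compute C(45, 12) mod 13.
0

Using Lucas' theorem:
Write n=45 and k=12 in base 13:
n in base 13: [3, 6]
k in base 13: [0, 12]
C(45,12) mod 13 = ∏ C(n_i, k_i) mod 13
Digit binomials (mod 13): C(3,0) = 1; C(6,12) = 0 (k_i > n_i)
Product: 1 × 0 = 0 ≡ 0 (mod 13)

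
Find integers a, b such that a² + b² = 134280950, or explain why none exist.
Not possible

Factorization: 134280950 = 2 × 5^2 × 139^3
By Fermat: n is sum of two squares iff every prime p ≡ 3 (mod 4) appears to even power.
Prime(s) ≡ 3 (mod 4) with odd exponent: [(139, 3)]
Therefore 134280950 cannot be expressed as a² + b².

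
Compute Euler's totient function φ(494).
216

494 = 2 × 13 × 19
φ(n) = n × ∏(1 - 1/p) for each prime p dividing n
φ(494) = 494 × (1 - 1/2) × (1 - 1/13) × (1 - 1/19) = 216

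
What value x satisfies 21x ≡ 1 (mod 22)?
21

gcd(21, 22) = 1, so the inverse exists.
Extended Euclidean algorithm on (22, 21):
22 = 1 × 21 + 1  ⟹  1 = (1)·22 + (-1)·21
So (-1)·21 ≡ 1 (mod 22), i.e. 21^(-1) ≡ -1 ≡ 21 (mod 22).
Check: 21 × 21 = 441 ≡ 1 (mod 22)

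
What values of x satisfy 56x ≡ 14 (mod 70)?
x ≡ 4 (mod 5)

gcd(56, 70) = 14, which divides 14, so solutions exist.
Divide through by 14: 4x ≡ 1 (mod 5).
Find 4^(-1) mod 5 by the extended Euclidean algorithm:
5 = 1 × 4 + 1  ⟹  1 = (1)·5 + (-1)·4
So (-1)·4 ≡ 1 (mod 5), i.e. 4^(-1) ≡ -1 ≡ 4 (mod 5).
x ≡ 4 × 1 = 4 ≡ 4 (mod 5).
Check: 56 × 4 = 224 ≡ 14 (mod 70).
x ≡ 4 (mod 5), giving 14 solutions mod 70.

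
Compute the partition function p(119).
1653668665

p(n) counts ways to write n as a sum of positive integers (order ignored).
Euler's pentagonal recurrence: p(k) = p(k-1) + p(k-2) - p(k-5) - p(k-7) + p(k-12) + p(k-15) - ... (offsets j(3j∓1)/2, signs ++--, p(0)=1, p(<0)=0).
DP table for k = 0..118: p(0)=1, p(1)=1, p(2)=2, p(3)=3, p(4)=5, p(5)=7, p(6)=11, p(7)=15, p(8)=22, p(9)=30, p(10)=42, p(11)=56, p(12)=77, p(13)=101, p(14)=135, p(15)=176, p(16)=231, p(17)=297, p(18)=385, p(19)=490, p(20)=627, p(21)=792, p(22)=1002, p(23)=1255, p(24)=1575, p(25)=1958, p(26)=2436, p(27)=3010, p(28)=3718, p(29)=4565, p(30)=5604, p(31)=6842, p(32)=8349, p(33)=10143, p(34)=12310, p(35)=14883, p(36)=17977, p(37)=21637, p(38)=26015, p(39)=31185, p(40)=37338, p(41)=44583, p(42)=53174, p(43)=63261, p(44)=75175, p(45)=89134, p(46)=105558, p(47)=124754, p(48)=147273, p(49)=173525, p(50)=204226, p(51)=239943, p(52)=281589, p(53)=329931, p(54)=386155, p(55)=451276, p(56)=526823, p(57)=614154, p(58)=715220, p(59)=831820, p(60)=966467, p(61)=1121505, p(62)=1300156, p(63)=1505499, p(64)=1741630, p(65)=2012558, p(66)=2323520, p(67)=2679689, p(68)=3087735, p(69)=3554345, p(70)=4087968, p(71)=4697205, p(72)=5392783, p(73)=6185689, p(74)=7089500, p(75)=8118264, p(76)=9289091, p(77)=10619863, p(78)=12132164, p(79)=13848650, p(80)=15796476, p(81)=18004327, p(82)=20506255, p(83)=23338469, p(84)=26543660, p(85)=30167357, p(86)=34262962, p(87)=38887673, p(88)=44108109, p(89)=49995925, p(90)=56634173, p(91)=64112359, p(92)=72533807, p(93)=82010177, p(94)=92669720, p(95)=104651419, p(96)=118114304, p(97)=133230930, p(98)=150198136, p(99)=169229875, p(100)=190569292, p(101)=214481126, p(102)=241265379, p(103)=271248950, p(104)=304801365, p(105)=342325709, p(106)=384276336, p(107)=431149389, p(108)=483502844, p(109)=541946240, p(110)=607163746, p(111)=679903203, p(112)=761002156, p(113)=851376628, p(114)=952050665, p(115)=1064144451, p(116)=1188908248, p(117)=1327710076, p(118)=1482074143.
Final step: p(119) = p(118) + p(117) - p(114) - p(112) + p(107) + p(104) - p(97) - p(93) + p(84) + p(79) - p(68) - p(62) + p(49) + p(42) - p(27) - p(19) + p(2)
= 1482074143 + 1327710076 - 952050665 - 761002156 + 431149389 + 304801365 - 133230930 - 82010177 + 26543660 + 13848650 - 3087735 - 1300156 + 173525 + 53174 - 3010 - 490 + 2
= 1653668665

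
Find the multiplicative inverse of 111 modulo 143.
67

gcd(111, 143) = 1, so the inverse exists.
Extended Euclidean algorithm on (143, 111):
143 = 1 × 111 + 32  ⟹  32 = (1)·143 + (-1)·111
111 = 3 × 32 + 15  ⟹  15 = (-3)·143 + (4)·111
32 = 2 × 15 + 2  ⟹  2 = (7)·143 + (-9)·111
15 = 7 × 2 + 1  ⟹  1 = (-52)·143 + (67)·111
So (67)·111 ≡ 1 (mod 143), i.e. 111^(-1) ≡ 67 (mod 143).
Check: 111 × 67 = 7437 ≡ 1 (mod 143)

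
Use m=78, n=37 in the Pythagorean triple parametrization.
(4715, 5772, 7453)

Euclid's formula: a = m² - n², b = 2mn, c = m² + n²
m = 78, n = 37
a = 78² - 37² = 6084 - 1369 = 4715
b = 2 × 78 × 37 = 5772
c = 78² + 37² = 6084 + 1369 = 7453
Verification: 4715² + 5772² = 22231225 + 33315984 = 55547209 = 7453² ✓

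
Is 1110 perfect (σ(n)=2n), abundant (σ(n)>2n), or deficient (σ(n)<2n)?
abundant

Proper divisors of 1110: sum = 1 + 2 + 3 + 5 + 6 + 10 + 15 + 30 + 37 + 74 + 111 + 185 + 222 + 370 + 555 = 1626
Since 1626 > 1110, 1110 is abundant.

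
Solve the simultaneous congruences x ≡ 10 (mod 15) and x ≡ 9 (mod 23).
55

Using Chinese Remainder Theorem:
M = 15 × 23 = 345
M1 = 23, M2 = 15
y1 = 23^(-1) mod 15 = 2
y2 = 15^(-1) mod 23 = 20
x = (10×23×2 + 9×15×20) mod 345 = 55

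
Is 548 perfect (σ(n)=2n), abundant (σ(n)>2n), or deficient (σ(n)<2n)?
deficient

Proper divisors of 548: sum = 1 + 2 + 4 + 137 + 274 = 418
Since 418 < 548, 548 is deficient.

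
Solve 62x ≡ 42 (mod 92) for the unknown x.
x ≡ 17 (mod 46)

gcd(62, 92) = 2, which divides 42, so solutions exist.
Divide through by 2: 31x ≡ 21 (mod 46).
Find 31^(-1) mod 46 by the extended Euclidean algorithm:
46 = 1 × 31 + 15  ⟹  15 = (1)·46 + (-1)·31
31 = 2 × 15 + 1  ⟹  1 = (-2)·46 + (3)·31
So (3)·31 ≡ 1 (mod 46), i.e. 31^(-1) ≡ 3 (mod 46).
x ≡ 3 × 21 = 63 ≡ 17 (mod 46).
Check: 62 × 17 = 1054 ≡ 42 (mod 92).
x ≡ 17 (mod 46), giving 2 solutions mod 92.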